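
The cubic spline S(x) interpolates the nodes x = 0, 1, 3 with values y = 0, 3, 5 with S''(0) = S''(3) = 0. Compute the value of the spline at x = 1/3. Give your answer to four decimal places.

1.0988

Put m_i = S'' at the i-th knot. Here h = (1, 2) and Δ = (3, 1), so the interior equations h_(i-1)·m_(i-1) + 2(h_(i-1)+h_i)·m_i + h_i·m_(i+1) = 6(Δ_i − Δ_(i-1)) read
  1·m_0 + 6·m_1 + 2·m_2 = 6(Δ_1 - Δ_0) = -12
Natural end conditions: m_0 = m_2 = 0.
Forward elimination and back-substitution give m_0 = 0, m_1 = -2, m_2 = 0.
On [0, 1], S(x) = 0 + 10/3·x + 0·x² - 1/3·x³.
With x = 1/3: S(1/3) = 89/81.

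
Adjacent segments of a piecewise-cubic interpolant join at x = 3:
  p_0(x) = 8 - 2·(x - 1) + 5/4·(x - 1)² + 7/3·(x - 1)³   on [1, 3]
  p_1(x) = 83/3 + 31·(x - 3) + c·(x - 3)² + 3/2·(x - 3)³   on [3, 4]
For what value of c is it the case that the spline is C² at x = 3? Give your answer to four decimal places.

15.2500

p_0''(x) = 5/2 + 14·(x - 1), so p_0''(3) = 61/2. On the right, p_1''(3) = 2c, so c = 61/4.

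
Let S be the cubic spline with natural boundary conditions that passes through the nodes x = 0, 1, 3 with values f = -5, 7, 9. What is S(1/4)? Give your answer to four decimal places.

-1.5703

With M_i denoting the second derivative at x_i, h_i = 1, 2, and Δ_i = (y_(i+1) − y_i)/h_i = 12, 1:
  1·M_0 + 6·M_1 + 2·M_2 = 6(Δ_1 - Δ_0) = -66
Natural end conditions: M_0 = M_2 = 0.
Forward elimination and back-substitution give M_0 = 0, M_1 = -11, M_2 = 0.
On [0, 1], S(x) = -5 + 83/6·x + 0·x² - 11/6·x³.
With x = 1/4: S(1/4) = -201/128.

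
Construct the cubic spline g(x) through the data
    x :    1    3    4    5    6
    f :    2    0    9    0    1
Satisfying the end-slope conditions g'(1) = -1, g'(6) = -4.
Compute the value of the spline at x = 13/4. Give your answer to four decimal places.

Write σ_i for g''(x_i). With h_i = 2, 1, 1, 1 and divided differences Δ_i = -1, 9, -9, 1, the continuity of g' gives the tridiagonal system
  2·σ_0 + 6·σ_1 + 1·σ_2 = 6(Δ_1 - Δ_0) = 60
  1·σ_1 + 4·σ_2 + 1·σ_3 = 6(Δ_2 - Δ_1) = -108
  1·σ_2 + 4·σ_3 + 1·σ_4 = 6(Δ_3 - Δ_2) = 60
Clamped end conditions give two more equations: 2h_0·σ_0 + h_0·σ_1 = 6(Δ_0 - g'(1)) = 0 and h_3·σ_3 + 2h_3·σ_4 = 6(g'(6) - Δ_3) = -30.
Hence σ_0 = -411/41, σ_1 = 822/41, σ_2 = -1650/41, σ_3 = 1350/41, σ_4 = -1290/41.
On [3, 4], g(x) = 0 + 370/41·(x - 3) + 411/41·(x - 3)² - 412/41·(x - 3)³.
With (x - 3) = 1/4: g(13/4) = 447/164.

2.7256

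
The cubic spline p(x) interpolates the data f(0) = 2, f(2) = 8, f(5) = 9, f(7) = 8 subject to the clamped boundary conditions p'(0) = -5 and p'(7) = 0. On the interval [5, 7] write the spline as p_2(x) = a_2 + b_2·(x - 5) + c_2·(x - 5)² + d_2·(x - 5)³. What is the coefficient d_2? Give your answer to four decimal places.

-0.0443

Let m_i = p''(x_i). Step sizes h_i = 2, 3, 2; slopes of the chords Δ_i = (y_(i+1) - y_i)/h_i = 3, 1/3, -1/2.
  2·m_0 + 10·m_1 + 3·m_2 = 6(Δ_1 - Δ_0) = -16
  3·m_1 + 10·m_2 + 2·m_3 = 6(Δ_2 - Δ_1) = -5
Clamped end conditions give two more equations: 2h_0·m_0 + h_0·m_1 = 6(Δ_0 - p'(0)) = 48 and h_2·m_2 + 2h_2·m_3 = 6(p'(7) - Δ_2) = 3.
Forward elimination and back-substitution give m_0 = 1379/96, m_1 = -227/48, m_2 = 41/48, m_3 = 31/96.
On [5, 7], with p_2(x) = a_2 + b_2·(x - 5) + c_2·(x - 5)² + d_2·(x - 5)³: c_2 = m_2/2 = 41/96, d_2 = (m_3 - m_2)/(6h_2) = -17/384, b_2 = Δ_2 - h_2(2m_2 + m_3)/6 = -113/96.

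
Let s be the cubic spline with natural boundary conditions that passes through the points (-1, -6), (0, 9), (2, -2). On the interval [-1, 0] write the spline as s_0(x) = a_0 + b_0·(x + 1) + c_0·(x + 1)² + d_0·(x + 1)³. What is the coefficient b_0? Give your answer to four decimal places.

With M_i denoting the second derivative at x_i, h_i = 1, 2, and Δ_i = (y_(i+1) − y_i)/h_i = 15, -11/2:
  1·M_0 + 6·M_1 + 2·M_2 = 6(Δ_1 - Δ_0) = -123
Natural end conditions: M_0 = M_2 = 0.
Solving: M_0 = 0, M_1 = -41/2, M_2 = 0.
On [-1, 0], with s_0(x) = a_0 + b_0·(x + 1) + c_0·(x + 1)² + d_0·(x + 1)³: c_0 = M_0/2 = 0, d_0 = (M_1 - M_0)/(6h_0) = -41/12, b_0 = Δ_0 - h_0(2M_0 + M_1)/6 = 221/12.

18.4167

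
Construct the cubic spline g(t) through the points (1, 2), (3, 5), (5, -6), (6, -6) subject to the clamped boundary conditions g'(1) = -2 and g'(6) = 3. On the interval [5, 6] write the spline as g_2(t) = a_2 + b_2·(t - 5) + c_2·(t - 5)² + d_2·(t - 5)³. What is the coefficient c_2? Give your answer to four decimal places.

3.9565

Write m_i for g''(x_i). With h_i = 2, 2, 1 and divided differences Δ_i = 3/2, -11/2, 0, the continuity of g' gives the tridiagonal system
  2·m_0 + 8·m_1 + 2·m_2 = 6(Δ_1 - Δ_0) = -42
  2·m_1 + 6·m_2 + 1·m_3 = 6(Δ_2 - Δ_1) = 33
Clamped end conditions give two more equations: 2h_0·m_0 + h_0·m_1 = 6(Δ_0 - g'(1)) = 21 and h_2·m_2 + 2h_2·m_3 = 6(g'(6) - Δ_2) = 18.
Hence m_0 = 233/23, m_1 = -449/46, m_2 = 182/23, m_3 = 116/23.
On [5, 6], with g_2(t) = a_2 + b_2·(t - 5) + c_2·(t - 5)² + d_2·(t - 5)³: c_2 = m_2/2 = 91/23, d_2 = (m_3 - m_2)/(6h_2) = -11/23, b_2 = Δ_2 - h_2(2m_2 + m_3)/6 = -80/23.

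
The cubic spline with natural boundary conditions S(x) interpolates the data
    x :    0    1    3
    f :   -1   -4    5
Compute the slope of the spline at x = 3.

Put m_i = S'' at the i-th knot. Here h = (1, 2) and Δ = (-3, 9/2), so the interior equations h_(i-1)·m_(i-1) + 2(h_(i-1)+h_i)·m_i + h_i·m_(i+1) = 6(Δ_i − Δ_(i-1)) read
  1·m_0 + 6·m_1 + 2·m_2 = 6(Δ_1 - Δ_0) = 45
Natural end conditions: m_0 = m_2 = 0.
Solving: m_0 = 0, m_1 = 15/2, m_2 = 0.
On [1, 3], S'(x) = b_1 + 2c_1·(x - 1) + 3d_1·(x - 1)² with b_1 = Δ_1 - h_1(2m_1 + m_2)/6 = -1/2, c_1 = m_1/2 = 15/4, d_1 = (m_2 - m_1)/(6h_1) = -5/8. So S'(3) = 7.

7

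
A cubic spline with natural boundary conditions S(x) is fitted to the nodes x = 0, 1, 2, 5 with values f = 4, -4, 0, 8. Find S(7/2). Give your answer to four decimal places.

5.8871

Let M_i = S''(x_i). Step sizes h_i = 1, 1, 3; slopes of the chords Δ_i = (y_(i+1) - y_i)/h_i = -8, 4, 8/3.
  1·M_0 + 4·M_1 + 1·M_2 = 6(Δ_1 - Δ_0) = 72
  1·M_1 + 8·M_2 + 3·M_3 = 6(Δ_2 - Δ_1) = -8
Natural end conditions: M_0 = M_3 = 0.
Solving the tridiagonal system: M_0 = 0, M_1 = 584/31, M_2 = -104/31, M_3 = 0.
On [2, 5], S(x) = 0 + 560/93·(x - 2) - 52/31·(x - 2)² + 52/279·(x - 2)³.
With (x - 2) = 3/2: S(7/2) = 365/62.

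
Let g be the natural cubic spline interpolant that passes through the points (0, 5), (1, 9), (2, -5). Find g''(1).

Let M_i = g''(x_i). Step sizes h_i = 1, 1; slopes of the chords Δ_i = (y_(i+1) - y_i)/h_i = 4, -14.
  1·M_0 + 4·M_1 + 1·M_2 = 6(Δ_1 - Δ_0) = -108
Natural end conditions: M_0 = M_2 = 0.
Hence M_0 = 0, M_1 = -27, M_2 = 0.

-27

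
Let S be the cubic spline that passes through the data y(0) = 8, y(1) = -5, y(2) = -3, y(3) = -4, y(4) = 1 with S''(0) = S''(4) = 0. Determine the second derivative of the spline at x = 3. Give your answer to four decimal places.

12.5357

Let M_i = S''(x_i). Step sizes h_i = 1, 1, 1, 1; slopes of the chords Δ_i = (y_(i+1) - y_i)/h_i = -13, 2, -1, 5.
  1·M_0 + 4·M_1 + 1·M_2 = 6(Δ_1 - Δ_0) = 90
  1·M_1 + 4·M_2 + 1·M_3 = 6(Δ_2 - Δ_1) = -18
  1·M_2 + 4·M_3 + 1·M_4 = 6(Δ_3 - Δ_2) = 36
Natural end conditions: M_0 = M_4 = 0.
Hence M_0 = 0, M_1 = 729/28, M_2 = -99/7, M_3 = 351/28, M_4 = 0.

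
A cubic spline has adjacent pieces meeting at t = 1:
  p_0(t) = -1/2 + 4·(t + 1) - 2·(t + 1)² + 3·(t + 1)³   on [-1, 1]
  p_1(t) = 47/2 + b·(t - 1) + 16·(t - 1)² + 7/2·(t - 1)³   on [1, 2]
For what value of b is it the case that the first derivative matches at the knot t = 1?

32

p_0'(t) = 4 - 4·(t + 1) + 9·(t + 1)², so p_0'(1) = 32. On the right, p_1'(1) = b, so b = 32.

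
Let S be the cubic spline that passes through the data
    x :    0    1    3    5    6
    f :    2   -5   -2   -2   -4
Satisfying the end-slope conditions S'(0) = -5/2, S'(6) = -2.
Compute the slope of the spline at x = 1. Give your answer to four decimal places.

-5.9280

With M_i denoting the second derivative at x_i, h_i = 1, 2, 2, 1, and Δ_i = (y_(i+1) − y_i)/h_i = -7, 3/2, 0, -2:
  1·M_0 + 6·M_1 + 2·M_2 = 6(Δ_1 - Δ_0) = 51
  2·M_1 + 8·M_2 + 2·M_3 = 6(Δ_2 - Δ_1) = -9
  2·M_2 + 6·M_3 + 1·M_4 = 6(Δ_3 - Δ_2) = -12
Clamped end conditions give two more equations: 2h_0·M_0 + h_0·M_1 = 6(Δ_0 - S'(0)) = -27 and h_3·M_3 + 2h_3·M_4 = 6(S'(6) - Δ_3) = 0.
Solving the tridiagonal system: M_0 = -2659/132, M_1 = 877/66, M_2 = -103/24, M_3 = -41/66, M_4 = 41/132.
On [1, 3], S'(x) = b_1 + 2c_1·(x - 1) + 3d_1·(x - 1)² with b_1 = Δ_1 - h_1(2M_1 + M_2)/6 = -1565/264, c_1 = M_1/2 = 877/132, d_1 = (M_2 - M_1)/(6h_1) = -1547/1056. So S'(1) = -1565/264.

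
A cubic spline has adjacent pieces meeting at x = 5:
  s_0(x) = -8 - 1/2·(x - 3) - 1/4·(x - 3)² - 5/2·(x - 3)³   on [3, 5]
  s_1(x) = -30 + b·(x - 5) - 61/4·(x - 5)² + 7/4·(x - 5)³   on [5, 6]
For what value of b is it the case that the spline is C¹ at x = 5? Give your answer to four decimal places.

s_0'(x) = -1/2 - 1/2·(x - 3) - 15/2·(x - 3)², so s_0'(5) = -63/2. On the right, s_1'(5) = b, so b = -63/2.

-31.5000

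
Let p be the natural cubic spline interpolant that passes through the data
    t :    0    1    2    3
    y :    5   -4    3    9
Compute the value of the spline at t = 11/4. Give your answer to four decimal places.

7.8125

Let M_i = p''(x_i). Step sizes h_i = 1, 1, 1; slopes of the chords Δ_i = (y_(i+1) - y_i)/h_i = -9, 7, 6.
  1·M_0 + 4·M_1 + 1·M_2 = 6(Δ_1 - Δ_0) = 96
  1·M_1 + 4·M_2 + 1·M_3 = 6(Δ_2 - Δ_1) = -6
Natural end conditions: M_0 = M_3 = 0.
Hence M_0 = 0, M_1 = 26, M_2 = -8, M_3 = 0.
On [2, 3], p(t) = 3 + 26/3·(t - 2) - 4·(t - 2)² + 4/3·(t - 2)³.
With (t - 2) = 3/4: p(11/4) = 125/16.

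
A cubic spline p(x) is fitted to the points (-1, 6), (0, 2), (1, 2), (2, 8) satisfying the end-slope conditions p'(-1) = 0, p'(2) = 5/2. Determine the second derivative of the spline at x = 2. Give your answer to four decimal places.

Let M_i = p''(x_i). Step sizes h_i = 1, 1, 1; slopes of the chords Δ_i = (y_(i+1) - y_i)/h_i = -4, 0, 6.
  1·M_0 + 4·M_1 + 1·M_2 = 6(Δ_1 - Δ_0) = 24
  1·M_1 + 4·M_2 + 1·M_3 = 6(Δ_2 - Δ_1) = 36
Clamped end conditions give two more equations: 2h_0·M_0 + h_0·M_1 = 6(Δ_0 - p'(-1)) = -24 and h_2·M_2 + 2h_2·M_3 = 6(p'(2) - Δ_2) = -21.
Hence M_0 = -233/15, M_1 = 106/15, M_2 = 169/15, M_3 = -242/15.

-16.1333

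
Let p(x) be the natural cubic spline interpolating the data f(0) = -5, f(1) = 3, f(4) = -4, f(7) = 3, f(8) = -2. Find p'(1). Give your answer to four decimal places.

4.5481

With m_i denoting the second derivative at x_i, h_i = 1, 3, 3, 1, and Δ_i = (y_(i+1) − y_i)/h_i = 8, -7/3, 7/3, -5:
  1·m_0 + 8·m_1 + 3·m_2 = 6(Δ_1 - Δ_0) = -62
  3·m_1 + 12·m_2 + 3·m_3 = 6(Δ_2 - Δ_1) = 28
  3·m_2 + 8·m_3 + 1·m_4 = 6(Δ_3 - Δ_2) = -44
Natural end conditions: m_0 = m_4 = 0.
Hence m_0 = 0, m_1 = -1077/104, m_2 = 271/39, m_3 = -843/104, m_4 = 0.
On [1, 4], p'(x) = b_1 + 2c_1·(x - 1) + 3d_1·(x - 1)² with b_1 = Δ_1 - h_1(2m_1 + m_2)/6 = 473/104, c_1 = m_1/2 = -1077/208, d_1 = (m_2 - m_1)/(6h_1) = 5399/5616. So p'(1) = 473/104.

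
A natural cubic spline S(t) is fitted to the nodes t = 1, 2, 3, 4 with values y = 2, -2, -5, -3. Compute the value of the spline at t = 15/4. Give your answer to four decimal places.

Write σ_i for S''(x_i). With h_i = 1, 1, 1 and divided differences Δ_i = -4, -3, 2, the continuity of S' gives the tridiagonal system
  1·σ_0 + 4·σ_1 + 1·σ_2 = 6(Δ_1 - Δ_0) = 6
  1·σ_1 + 4·σ_2 + 1·σ_3 = 6(Δ_2 - Δ_1) = 30
Natural end conditions: σ_0 = σ_3 = 0.
Hence σ_0 = 0, σ_1 = -2/5, σ_2 = 38/5, σ_3 = 0.
On [3, 4], S(t) = -5 - 8/15·(t - 3) + 19/5·(t - 3)² - 19/15·(t - 3)³.
With (t - 3) = 3/4: S(15/4) = -243/64.

-3.7969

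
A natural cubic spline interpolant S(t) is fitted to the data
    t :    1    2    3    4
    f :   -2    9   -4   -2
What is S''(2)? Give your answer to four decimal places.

Put M_i = S'' at the i-th knot. Here h = (1, 1, 1) and Δ = (11, -13, 2), so the interior equations h_(i-1)·M_(i-1) + 2(h_(i-1)+h_i)·M_i + h_i·M_(i+1) = 6(Δ_i − Δ_(i-1)) read
  1·M_0 + 4·M_1 + 1·M_2 = 6(Δ_1 - Δ_0) = -144
  1·M_1 + 4·M_2 + 1·M_3 = 6(Δ_2 - Δ_1) = 90
Natural end conditions: M_0 = M_3 = 0.
Hence M_0 = 0, M_1 = -222/5, M_2 = 168/5, M_3 = 0.

-44.4000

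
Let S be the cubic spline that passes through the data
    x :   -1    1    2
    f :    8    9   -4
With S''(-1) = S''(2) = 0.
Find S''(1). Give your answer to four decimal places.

-13.5000

With σ_i denoting the second derivative at x_i, h_i = 2, 1, and Δ_i = (y_(i+1) − y_i)/h_i = 1/2, -13:
  2·σ_0 + 6·σ_1 + 1·σ_2 = 6(Δ_1 - Δ_0) = -81
Natural end conditions: σ_0 = σ_2 = 0.
Hence σ_0 = 0, σ_1 = -27/2, σ_2 = 0.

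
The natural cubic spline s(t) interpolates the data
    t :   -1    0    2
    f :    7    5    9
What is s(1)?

6

Let m_i = s''(x_i). Step sizes h_i = 1, 2; slopes of the chords Δ_i = (y_(i+1) - y_i)/h_i = -2, 2.
  1·m_0 + 6·m_1 + 2·m_2 = 6(Δ_1 - Δ_0) = 24
Natural end conditions: m_0 = m_2 = 0.
Hence m_0 = 0, m_1 = 4, m_2 = 0.
On [0, 2], s(t) = 5 - 2/3·t + 2·t² - 1/3·t³.
With t = 1: s(1) = 6.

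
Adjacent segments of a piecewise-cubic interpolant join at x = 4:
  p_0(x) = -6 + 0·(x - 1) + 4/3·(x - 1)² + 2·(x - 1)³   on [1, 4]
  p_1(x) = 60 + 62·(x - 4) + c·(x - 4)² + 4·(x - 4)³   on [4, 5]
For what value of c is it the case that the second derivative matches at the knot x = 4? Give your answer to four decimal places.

p_0''(x) = 8/3 + 12·(x - 1), so p_0''(4) = 116/3. On the right, p_1''(4) = 2c, so c = 58/3.

19.3333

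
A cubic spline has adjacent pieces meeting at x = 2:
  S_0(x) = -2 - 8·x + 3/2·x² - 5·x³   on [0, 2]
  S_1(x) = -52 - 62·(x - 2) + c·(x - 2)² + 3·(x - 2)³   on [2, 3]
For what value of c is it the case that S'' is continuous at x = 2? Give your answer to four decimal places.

-28.5000

S_0''(x) = 3 - 30·x, so S_0''(2) = -57. On the right, S_1''(2) = 2c, so c = -57/2.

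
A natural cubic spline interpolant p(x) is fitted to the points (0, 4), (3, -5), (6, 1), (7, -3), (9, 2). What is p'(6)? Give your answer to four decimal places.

Let m_i = p''(x_i). Step sizes h_i = 3, 3, 1, 2; slopes of the chords Δ_i = (y_(i+1) - y_i)/h_i = -3, 2, -4, 5/2.
  3·m_0 + 12·m_1 + 3·m_2 = 6(Δ_1 - Δ_0) = 30
  3·m_1 + 8·m_2 + 1·m_3 = 6(Δ_2 - Δ_1) = -36
  1·m_2 + 6·m_3 + 2·m_4 = 6(Δ_3 - Δ_2) = 39
Natural end conditions: m_0 = m_4 = 0.
Forward elimination and back-substitution give m_0 = 0, m_1 = 145/34, m_2 = -120/17, m_3 = 261/34, m_4 = 0.
On [6, 7], p'(x) = b_2 + 2c_2·(x - 6) + 3d_2·(x - 6)² with b_2 = Δ_2 - h_2(2m_2 + m_3)/6 = -199/68, c_2 = m_2/2 = -60/17, d_2 = (m_3 - m_2)/(6h_2) = 167/68. So p'(6) = -199/68.

-2.9265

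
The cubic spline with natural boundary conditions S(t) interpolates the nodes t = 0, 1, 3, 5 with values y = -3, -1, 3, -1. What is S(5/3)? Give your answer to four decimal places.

0.7104

Let M_i = S''(x_i). Step sizes h_i = 1, 2, 2; slopes of the chords Δ_i = (y_(i+1) - y_i)/h_i = 2, 2, -2.
  1·M_0 + 6·M_1 + 2·M_2 = 6(Δ_1 - Δ_0) = 0
  2·M_1 + 8·M_2 + 2·M_3 = 6(Δ_2 - Δ_1) = -24
Natural end conditions: M_0 = M_3 = 0.
Solving: M_0 = 0, M_1 = 12/11, M_2 = -36/11, M_3 = 0.
On [1, 3], S(t) = -1 + 26/11·(t - 1) + 6/11·(t - 1)² - 4/11·(t - 1)³.
With (t - 1) = 2/3: S(5/3) = 211/297.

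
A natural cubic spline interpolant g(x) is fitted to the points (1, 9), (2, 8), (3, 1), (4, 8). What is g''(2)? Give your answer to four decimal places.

Put M_i = g'' at the i-th knot. Here h = (1, 1, 1) and Δ = (-1, -7, 7), so the interior equations h_(i-1)·M_(i-1) + 2(h_(i-1)+h_i)·M_i + h_i·M_(i+1) = 6(Δ_i − Δ_(i-1)) read
  1·M_0 + 4·M_1 + 1·M_2 = 6(Δ_1 - Δ_0) = -36
  1·M_1 + 4·M_2 + 1·M_3 = 6(Δ_2 - Δ_1) = 84
Natural end conditions: M_0 = M_3 = 0.
Solving: M_0 = 0, M_1 = -76/5, M_2 = 124/5, M_3 = 0.

-15.2000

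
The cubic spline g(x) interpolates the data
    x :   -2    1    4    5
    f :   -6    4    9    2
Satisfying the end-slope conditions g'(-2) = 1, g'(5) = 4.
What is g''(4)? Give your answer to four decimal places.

Put M_i = g'' at the i-th knot. Here h = (3, 3, 1) and Δ = (10/3, 5/3, -7), so the interior equations h_(i-1)·M_(i-1) + 2(h_(i-1)+h_i)·M_i + h_i·M_(i+1) = 6(Δ_i − Δ_(i-1)) read
  3·M_0 + 12·M_1 + 3·M_2 = 6(Δ_1 - Δ_0) = -10
  3·M_1 + 8·M_2 + 1·M_3 = 6(Δ_2 - Δ_1) = -52
Clamped end conditions give two more equations: 2h_0·M_0 + h_0·M_1 = 6(Δ_0 - g'(-2)) = 14 and h_2·M_2 + 2h_2·M_3 = 6(g'(5) - Δ_2) = 66.
Solving: M_0 = 44/31, M_1 = 170/93, M_2 = -374/31, M_3 = 1210/31.

-12.0645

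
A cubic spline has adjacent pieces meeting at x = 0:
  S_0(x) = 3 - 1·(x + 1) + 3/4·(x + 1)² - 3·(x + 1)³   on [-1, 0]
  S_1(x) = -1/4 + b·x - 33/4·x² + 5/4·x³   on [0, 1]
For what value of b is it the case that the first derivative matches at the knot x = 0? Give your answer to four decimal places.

S_0'(x) = -1 + 3/2·(x + 1) - 9·(x + 1)², so S_0'(0) = -17/2. On the right, S_1'(0) = b, so b = -17/2.

-8.5000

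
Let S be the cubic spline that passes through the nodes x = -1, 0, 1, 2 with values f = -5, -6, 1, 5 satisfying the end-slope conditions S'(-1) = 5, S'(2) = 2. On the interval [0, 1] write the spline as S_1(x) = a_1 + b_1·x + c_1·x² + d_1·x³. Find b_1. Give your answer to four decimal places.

1.4000

With M_i denoting the second derivative at x_i, h_i = 1, 1, 1, and Δ_i = (y_(i+1) − y_i)/h_i = -1, 7, 4:
  1·M_0 + 4·M_1 + 1·M_2 = 6(Δ_1 - Δ_0) = 48
  1·M_1 + 4·M_2 + 1·M_3 = 6(Δ_2 - Δ_1) = -18
Clamped end conditions give two more equations: 2h_0·M_0 + h_0·M_1 = 6(Δ_0 - S'(-1)) = -36 and h_2·M_2 + 2h_2·M_3 = 6(S'(2) - Δ_2) = -12.
Hence M_0 = -144/5, M_1 = 108/5, M_2 = -48/5, M_3 = -6/5.
On [0, 1], with S_1(x) = a_1 + b_1·x + c_1·x² + d_1·x³: c_1 = M_1/2 = 54/5, d_1 = (M_2 - M_1)/(6h_1) = -26/5, b_1 = Δ_1 - h_1(2M_1 + M_2)/6 = 7/5.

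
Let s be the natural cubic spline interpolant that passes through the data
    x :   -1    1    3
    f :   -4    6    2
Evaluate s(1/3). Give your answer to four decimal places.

3.9630

With σ_i denoting the second derivative at x_i, h_i = 2, 2, and Δ_i = (y_(i+1) − y_i)/h_i = 5, -2:
  2·σ_0 + 8·σ_1 + 2·σ_2 = 6(Δ_1 - Δ_0) = -42
Natural end conditions: σ_0 = σ_2 = 0.
Forward elimination and back-substitution give σ_0 = 0, σ_1 = -21/4, σ_2 = 0.
On [-1, 1], s(x) = -4 + 27/4·(x + 1) + 0·(x + 1)² - 7/16·(x + 1)³.
With (x + 1) = 4/3: s(1/3) = 107/27.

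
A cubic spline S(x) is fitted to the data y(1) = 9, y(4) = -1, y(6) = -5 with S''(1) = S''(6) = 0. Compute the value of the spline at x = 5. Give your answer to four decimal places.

-3.2000

Put M_i = S'' at the i-th knot. Here h = (3, 2) and Δ = (-10/3, -2), so the interior equations h_(i-1)·M_(i-1) + 2(h_(i-1)+h_i)·M_i + h_i·M_(i+1) = 6(Δ_i − Δ_(i-1)) read
  3·M_0 + 10·M_1 + 2·M_2 = 6(Δ_1 - Δ_0) = 8
Natural end conditions: M_0 = M_2 = 0.
Forward elimination and back-substitution give M_0 = 0, M_1 = 4/5, M_2 = 0.
On [4, 6], S(x) = -1 - 38/15·(x - 4) + 2/5·(x - 4)² - 1/15·(x - 4)³.
With (x - 4) = 1: S(5) = -16/5.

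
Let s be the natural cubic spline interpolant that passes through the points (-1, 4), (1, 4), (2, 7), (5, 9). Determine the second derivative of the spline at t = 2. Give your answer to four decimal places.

-2.1702

Let M_i = s''(x_i). Step sizes h_i = 2, 1, 3; slopes of the chords Δ_i = (y_(i+1) - y_i)/h_i = 0, 3, 2/3.
  2·M_0 + 6·M_1 + 1·M_2 = 6(Δ_1 - Δ_0) = 18
  1·M_1 + 8·M_2 + 3·M_3 = 6(Δ_2 - Δ_1) = -14
Natural end conditions: M_0 = M_3 = 0.
Solving: M_0 = 0, M_1 = 158/47, M_2 = -102/47, M_3 = 0.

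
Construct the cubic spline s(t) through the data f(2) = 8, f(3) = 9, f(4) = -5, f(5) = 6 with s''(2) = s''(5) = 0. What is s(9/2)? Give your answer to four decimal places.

-2.3750

Write M_i for s''(x_i). With h_i = 1, 1, 1 and divided differences Δ_i = 1, -14, 11, the continuity of s' gives the tridiagonal system
  1·M_0 + 4·M_1 + 1·M_2 = 6(Δ_1 - Δ_0) = -90
  1·M_1 + 4·M_2 + 1·M_3 = 6(Δ_2 - Δ_1) = 150
Natural end conditions: M_0 = M_3 = 0.
Hence M_0 = 0, M_1 = -34, M_2 = 46, M_3 = 0.
On [4, 5], s(t) = -5 - 13/3·(t - 4) + 23·(t - 4)² - 23/3·(t - 4)³.
With (t - 4) = 1/2: s(9/2) = -19/8.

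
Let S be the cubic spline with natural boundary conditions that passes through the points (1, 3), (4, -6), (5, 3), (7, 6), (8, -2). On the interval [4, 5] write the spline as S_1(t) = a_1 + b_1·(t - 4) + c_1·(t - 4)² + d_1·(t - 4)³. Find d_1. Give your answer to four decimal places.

-2.7600

Write M_i for S''(x_i). With h_i = 3, 1, 2, 1 and divided differences Δ_i = -3, 9, 3/2, -8, the continuity of S' gives the tridiagonal system
  3·M_0 + 8·M_1 + 1·M_2 = 6(Δ_1 - Δ_0) = 72
  1·M_1 + 6·M_2 + 2·M_3 = 6(Δ_2 - Δ_1) = -45
  2·M_2 + 6·M_3 + 1·M_4 = 6(Δ_3 - Δ_2) = -57
Natural end conditions: M_0 = M_4 = 0.
Solving: M_0 = 0, M_1 = 246/25, M_2 = -168/25, M_3 = -363/50, M_4 = 0.
On [4, 5], with S_1(t) = a_1 + b_1·(t - 4) + c_1·(t - 4)² + d_1·(t - 4)³: c_1 = M_1/2 = 123/25, d_1 = (M_2 - M_1)/(6h_1) = -69/25, b_1 = Δ_1 - h_1(2M_1 + M_2)/6 = 171/25.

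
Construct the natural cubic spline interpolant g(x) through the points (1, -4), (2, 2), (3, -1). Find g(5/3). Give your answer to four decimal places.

Put M_i = g'' at the i-th knot. Here h = (1, 1) and Δ = (6, -3), so the interior equations h_(i-1)·M_(i-1) + 2(h_(i-1)+h_i)·M_i + h_i·M_(i+1) = 6(Δ_i − Δ_(i-1)) read
  1·M_0 + 4·M_1 + 1·M_2 = 6(Δ_1 - Δ_0) = -54
Natural end conditions: M_0 = M_2 = 0.
Forward elimination and back-substitution give M_0 = 0, M_1 = -27/2, M_2 = 0.
On [1, 2], g(x) = -4 + 33/4·(x - 1) + 0·(x - 1)² - 9/4·(x - 1)³.
With (x - 1) = 2/3: g(5/3) = 5/6.

0.8333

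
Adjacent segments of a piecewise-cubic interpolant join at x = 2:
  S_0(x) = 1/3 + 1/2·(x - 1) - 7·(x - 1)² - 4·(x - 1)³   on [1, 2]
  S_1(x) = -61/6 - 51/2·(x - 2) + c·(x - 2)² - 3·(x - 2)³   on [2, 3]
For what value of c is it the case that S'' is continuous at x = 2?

S_0''(x) = -14 - 24·(x - 1), so S_0''(2) = -38. On the right, S_1''(2) = 2c, so c = -19.

-19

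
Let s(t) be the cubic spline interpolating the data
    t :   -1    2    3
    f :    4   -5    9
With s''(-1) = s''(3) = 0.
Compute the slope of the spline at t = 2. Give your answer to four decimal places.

With σ_i denoting the second derivative at x_i, h_i = 3, 1, and Δ_i = (y_(i+1) − y_i)/h_i = -3, 14:
  3·σ_0 + 8·σ_1 + 1·σ_2 = 6(Δ_1 - Δ_0) = 102
Natural end conditions: σ_0 = σ_2 = 0.
Forward elimination and back-substitution give σ_0 = 0, σ_1 = 51/4, σ_2 = 0.
On [2, 3], s'(t) = b_1 + 2c_1·(t - 2) + 3d_1·(t - 2)² with b_1 = Δ_1 - h_1(2σ_1 + σ_2)/6 = 39/4, c_1 = σ_1/2 = 51/8, d_1 = (σ_2 - σ_1)/(6h_1) = -17/8. So s'(2) = 39/4.

9.7500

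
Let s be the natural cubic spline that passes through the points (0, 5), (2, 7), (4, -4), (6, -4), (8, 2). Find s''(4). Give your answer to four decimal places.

Put M_i = s'' at the i-th knot. Here h = (2, 2, 2, 2) and Δ = (1, -11/2, 0, 3), so the interior equations h_(i-1)·M_(i-1) + 2(h_(i-1)+h_i)·M_i + h_i·M_(i+1) = 6(Δ_i − Δ_(i-1)) read
  2·M_0 + 8·M_1 + 2·M_2 = 6(Δ_1 - Δ_0) = -39
  2·M_1 + 8·M_2 + 2·M_3 = 6(Δ_2 - Δ_1) = 33
  2·M_2 + 8·M_3 + 2·M_4 = 6(Δ_3 - Δ_2) = 18
Natural end conditions: M_0 = M_4 = 0.
Solving the tridiagonal system: M_0 = 0, M_1 = -699/112, M_2 = 153/28, M_3 = 99/112, M_4 = 0.

5.4643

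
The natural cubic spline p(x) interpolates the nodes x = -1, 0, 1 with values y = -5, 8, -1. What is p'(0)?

Let m_i = p''(x_i). Step sizes h_i = 1, 1; slopes of the chords Δ_i = (y_(i+1) - y_i)/h_i = 13, -9.
  1·m_0 + 4·m_1 + 1·m_2 = 6(Δ_1 - Δ_0) = -132
Natural end conditions: m_0 = m_2 = 0.
Solving: m_0 = 0, m_1 = -33, m_2 = 0.
On [0, 1], p'(x) = b_1 + 2c_1·x + 3d_1·x² with b_1 = Δ_1 - h_1(2m_1 + m_2)/6 = 2, c_1 = m_1/2 = -33/2, d_1 = (m_2 - m_1)/(6h_1) = 11/2. So p'(0) = 2.

2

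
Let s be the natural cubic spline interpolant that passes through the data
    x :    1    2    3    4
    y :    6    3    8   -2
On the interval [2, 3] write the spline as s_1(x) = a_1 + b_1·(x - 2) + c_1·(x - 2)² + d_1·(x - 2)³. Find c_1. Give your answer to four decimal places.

9.4000

Put M_i = s'' at the i-th knot. Here h = (1, 1, 1) and Δ = (-3, 5, -10), so the interior equations h_(i-1)·M_(i-1) + 2(h_(i-1)+h_i)·M_i + h_i·M_(i+1) = 6(Δ_i − Δ_(i-1)) read
  1·M_0 + 4·M_1 + 1·M_2 = 6(Δ_1 - Δ_0) = 48
  1·M_1 + 4·M_2 + 1·M_3 = 6(Δ_2 - Δ_1) = -90
Natural end conditions: M_0 = M_3 = 0.
Solving: M_0 = 0, M_1 = 94/5, M_2 = -136/5, M_3 = 0.
On [2, 3], with s_1(x) = a_1 + b_1·(x - 2) + c_1·(x - 2)² + d_1·(x - 2)³: c_1 = M_1/2 = 47/5, d_1 = (M_2 - M_1)/(6h_1) = -23/3, b_1 = Δ_1 - h_1(2M_1 + M_2)/6 = 49/15.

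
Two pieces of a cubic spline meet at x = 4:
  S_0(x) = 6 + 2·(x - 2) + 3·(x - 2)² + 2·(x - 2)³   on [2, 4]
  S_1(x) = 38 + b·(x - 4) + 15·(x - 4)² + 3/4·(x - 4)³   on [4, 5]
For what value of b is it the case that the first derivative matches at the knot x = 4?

S_0'(x) = 2 + 6·(x - 2) + 6·(x - 2)², so S_0'(4) = 38. On the right, S_1'(4) = b, so b = 38.

38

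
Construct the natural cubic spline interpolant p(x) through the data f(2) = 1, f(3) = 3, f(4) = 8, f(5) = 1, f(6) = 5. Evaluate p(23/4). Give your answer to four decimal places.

3.0960

Put M_i = p'' at the i-th knot. Here h = (1, 1, 1, 1) and Δ = (2, 5, -7, 4), so the interior equations h_(i-1)·M_(i-1) + 2(h_(i-1)+h_i)·M_i + h_i·M_(i+1) = 6(Δ_i − Δ_(i-1)) read
  1·M_0 + 4·M_1 + 1·M_2 = 6(Δ_1 - Δ_0) = 18
  1·M_1 + 4·M_2 + 1·M_3 = 6(Δ_2 - Δ_1) = -72
  1·M_2 + 4·M_3 + 1·M_4 = 6(Δ_3 - Δ_2) = 66
Natural end conditions: M_0 = M_4 = 0.
Solving: M_0 = 0, M_1 = 78/7, M_2 = -186/7, M_3 = 162/7, M_4 = 0.
On [5, 6], p(x) = 1 - 26/7·(x - 5) + 81/7·(x - 5)² - 27/7·(x - 5)³.
With (x - 5) = 3/4: p(23/4) = 1387/448.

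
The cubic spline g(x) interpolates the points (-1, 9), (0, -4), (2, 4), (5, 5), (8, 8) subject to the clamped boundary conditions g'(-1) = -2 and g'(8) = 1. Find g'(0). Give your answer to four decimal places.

With σ_i denoting the second derivative at x_i, h_i = 1, 2, 3, 3, and Δ_i = (y_(i+1) − y_i)/h_i = -13, 4, 1/3, 1:
  1·σ_0 + 6·σ_1 + 2·σ_2 = 6(Δ_1 - Δ_0) = 102
  2·σ_1 + 10·σ_2 + 3·σ_3 = 6(Δ_2 - Δ_1) = -22
  3·σ_2 + 12·σ_3 + 3·σ_4 = 6(Δ_3 - Δ_2) = 4
Clamped end conditions give two more equations: 2h_0·σ_0 + h_0·σ_1 = 6(Δ_0 - g'(-1)) = -66 and h_3·σ_3 + 2h_3·σ_4 = 6(g'(8) - Δ_3) = 0.
Hence σ_0 = -281/6, σ_1 = 83/3, σ_2 = -103/12, σ_3 = 17/6, σ_4 = -17/12.
On [0, 2], g'(x) = b_1 + 2c_1·x + 3d_1·x² with b_1 = Δ_1 - h_1(2σ_1 + σ_2)/6 = -139/12, c_1 = σ_1/2 = 83/6, d_1 = (σ_2 - σ_1)/(6h_1) = -145/48. So g'(0) = -139/12.

-11.5833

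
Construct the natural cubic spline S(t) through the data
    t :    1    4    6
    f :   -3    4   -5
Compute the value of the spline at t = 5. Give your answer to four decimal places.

Let m_i = S''(x_i). Step sizes h_i = 3, 2; slopes of the chords Δ_i = (y_(i+1) - y_i)/h_i = 7/3, -9/2.
  3·m_0 + 10·m_1 + 2·m_2 = 6(Δ_1 - Δ_0) = -41
Natural end conditions: m_0 = m_2 = 0.
Forward elimination and back-substitution give m_0 = 0, m_1 = -41/10, m_2 = 0.
On [4, 6], S(t) = 4 - 53/30·(t - 4) - 41/20·(t - 4)² + 41/120·(t - 4)³.
With (t - 4) = 1: S(5) = 21/40.

0.5250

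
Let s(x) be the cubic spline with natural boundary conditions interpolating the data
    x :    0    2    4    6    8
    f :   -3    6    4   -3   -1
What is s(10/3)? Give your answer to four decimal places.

5.8624

Write M_i for s''(x_i). With h_i = 2, 2, 2, 2 and divided differences Δ_i = 9/2, -1, -7/2, 1, the continuity of s' gives the tridiagonal system
  2·M_0 + 8·M_1 + 2·M_2 = 6(Δ_1 - Δ_0) = -33
  2·M_1 + 8·M_2 + 2·M_3 = 6(Δ_2 - Δ_1) = -15
  2·M_2 + 8·M_3 + 2·M_4 = 6(Δ_3 - Δ_2) = 27
Natural end conditions: M_0 = M_4 = 0.
Hence M_0 = 0, M_1 = -51/14, M_2 = -27/14, M_3 = 27/7, M_4 = 0.
On [2, 4], s(x) = 6 + 29/14·(x - 2) - 51/28·(x - 2)² + 1/7·(x - 2)³.
With (x - 2) = 4/3: s(10/3) = 1108/189.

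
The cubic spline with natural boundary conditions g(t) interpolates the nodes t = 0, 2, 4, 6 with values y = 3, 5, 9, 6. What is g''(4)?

-3

Put σ_i = g'' at the i-th knot. Here h = (2, 2, 2) and Δ = (1, 2, -3/2), so the interior equations h_(i-1)·σ_(i-1) + 2(h_(i-1)+h_i)·σ_i + h_i·σ_(i+1) = 6(Δ_i − Δ_(i-1)) read
  2·σ_0 + 8·σ_1 + 2·σ_2 = 6(Δ_1 - Δ_0) = 6
  2·σ_1 + 8·σ_2 + 2·σ_3 = 6(Δ_2 - Δ_1) = -21
Natural end conditions: σ_0 = σ_3 = 0.
Forward elimination and back-substitution give σ_0 = 0, σ_1 = 3/2, σ_2 = -3, σ_3 = 0.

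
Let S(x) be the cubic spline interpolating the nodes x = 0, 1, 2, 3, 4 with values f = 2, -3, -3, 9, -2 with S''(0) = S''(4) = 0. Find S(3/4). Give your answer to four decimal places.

Write m_i for S''(x_i). With h_i = 1, 1, 1, 1 and divided differences Δ_i = -5, 0, 12, -11, the continuity of S' gives the tridiagonal system
  1·m_0 + 4·m_1 + 1·m_2 = 6(Δ_1 - Δ_0) = 30
  1·m_1 + 4·m_2 + 1·m_3 = 6(Δ_2 - Δ_1) = 72
  1·m_2 + 4·m_3 + 1·m_4 = 6(Δ_3 - Δ_2) = -138
Natural end conditions: m_0 = m_4 = 0.
Solving: m_0 = 0, m_1 = 3/7, m_2 = 198/7, m_3 = -291/7, m_4 = 0.
On [0, 1], S(x) = 2 - 71/14·x + 0·x² + 1/14·x³.
With x = 3/4: S(3/4) = -227/128.

-1.7734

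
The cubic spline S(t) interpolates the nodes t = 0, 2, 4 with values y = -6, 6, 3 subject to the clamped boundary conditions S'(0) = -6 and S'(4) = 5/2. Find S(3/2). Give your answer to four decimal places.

2.3672

Let σ_i = S''(x_i). Step sizes h_i = 2, 2; slopes of the chords Δ_i = (y_(i+1) - y_i)/h_i = 6, -3/2.
  2·σ_0 + 8·σ_1 + 2·σ_2 = 6(Δ_1 - Δ_0) = -45
Clamped end conditions give two more equations: 2h_0·σ_0 + h_0·σ_1 = 6(Δ_0 - S'(0)) = 72 and h_1·σ_1 + 2h_1·σ_2 = 6(S'(4) - Δ_1) = 24.
Solving: σ_0 = 103/4, σ_1 = -31/2, σ_2 = 55/4.
On [0, 2], S(t) = -6 - 6·t + 103/8·t² - 55/16·t³.
With t = 3/2: S(3/2) = 303/128.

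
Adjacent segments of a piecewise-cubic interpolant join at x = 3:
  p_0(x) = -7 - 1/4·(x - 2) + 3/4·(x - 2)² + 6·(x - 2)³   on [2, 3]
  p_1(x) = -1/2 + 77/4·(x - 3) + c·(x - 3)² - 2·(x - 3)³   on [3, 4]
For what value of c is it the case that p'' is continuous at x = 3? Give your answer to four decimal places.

18.7500

p_0''(x) = 3/2 + 36·(x - 2), so p_0''(3) = 75/2. On the right, p_1''(3) = 2c, so c = 75/4.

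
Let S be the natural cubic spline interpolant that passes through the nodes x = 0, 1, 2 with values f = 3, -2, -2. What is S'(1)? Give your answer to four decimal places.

Write σ_i for S''(x_i). With h_i = 1, 1 and divided differences Δ_i = -5, 0, the continuity of S' gives the tridiagonal system
  1·σ_0 + 4·σ_1 + 1·σ_2 = 6(Δ_1 - Δ_0) = 30
Natural end conditions: σ_0 = σ_2 = 0.
Solving: σ_0 = 0, σ_1 = 15/2, σ_2 = 0.
On [1, 2], S'(x) = b_1 + 2c_1·(x - 1) + 3d_1·(x - 1)² with b_1 = Δ_1 - h_1(2σ_1 + σ_2)/6 = -5/2, c_1 = σ_1/2 = 15/4, d_1 = (σ_2 - σ_1)/(6h_1) = -5/4. So S'(1) = -5/2.

-2.5000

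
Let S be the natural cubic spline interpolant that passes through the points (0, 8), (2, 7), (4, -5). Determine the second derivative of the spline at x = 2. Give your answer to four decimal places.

-4.1250

Let M_i = S''(x_i). Step sizes h_i = 2, 2; slopes of the chords Δ_i = (y_(i+1) - y_i)/h_i = -1/2, -6.
  2·M_0 + 8·M_1 + 2·M_2 = 6(Δ_1 - Δ_0) = -33
Natural end conditions: M_0 = M_2 = 0.
Forward elimination and back-substitution give M_0 = 0, M_1 = -33/8, M_2 = 0.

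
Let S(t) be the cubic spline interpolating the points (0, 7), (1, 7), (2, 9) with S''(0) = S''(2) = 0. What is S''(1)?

Let m_i = S''(x_i). Step sizes h_i = 1, 1; slopes of the chords Δ_i = (y_(i+1) - y_i)/h_i = 0, 2.
  1·m_0 + 4·m_1 + 1·m_2 = 6(Δ_1 - Δ_0) = 12
Natural end conditions: m_0 = m_2 = 0.
Hence m_0 = 0, m_1 = 3, m_2 = 0.

3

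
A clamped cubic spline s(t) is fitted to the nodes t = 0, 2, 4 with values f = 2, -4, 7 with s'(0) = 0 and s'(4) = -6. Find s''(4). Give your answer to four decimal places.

Put M_i = s'' at the i-th knot. Here h = (2, 2) and Δ = (-3, 11/2), so the interior equations h_(i-1)·M_(i-1) + 2(h_(i-1)+h_i)·M_i + h_i·M_(i+1) = 6(Δ_i − Δ_(i-1)) read
  2·M_0 + 8·M_1 + 2·M_2 = 6(Δ_1 - Δ_0) = 51
Clamped end conditions give two more equations: 2h_0·M_0 + h_0·M_1 = 6(Δ_0 - s'(0)) = -18 and h_1·M_1 + 2h_1·M_2 = 6(s'(4) - Δ_1) = -69.
Forward elimination and back-substitution give M_0 = -99/8, M_1 = 63/4, M_2 = -201/8.

-25.1250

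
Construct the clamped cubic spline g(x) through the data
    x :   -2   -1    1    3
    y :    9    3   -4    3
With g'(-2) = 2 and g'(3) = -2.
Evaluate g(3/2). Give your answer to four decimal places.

Let M_i = g''(x_i). Step sizes h_i = 1, 2, 2; slopes of the chords Δ_i = (y_(i+1) - y_i)/h_i = -6, -7/2, 7/2.
  1·M_0 + 6·M_1 + 2·M_2 = 6(Δ_1 - Δ_0) = 15
  2·M_1 + 8·M_2 + 2·M_3 = 6(Δ_2 - Δ_1) = 42
Clamped end conditions give two more equations: 2h_0·M_0 + h_0·M_1 = 6(Δ_0 - g'(-2)) = -48 and h_2·M_2 + 2h_2·M_3 = 6(g'(3) - Δ_2) = -33.
Forward elimination and back-substitution give M_0 = -604/23, M_1 = 104/23, M_2 = 325/46, M_3 = -271/23.
On [1, 3], g(x) = -4 + 125/46·(x - 1) + 325/92·(x - 1)² - 289/184·(x - 1)³.
With (x - 1) = 1/2: g(3/2) = -2877/1472.

-1.9545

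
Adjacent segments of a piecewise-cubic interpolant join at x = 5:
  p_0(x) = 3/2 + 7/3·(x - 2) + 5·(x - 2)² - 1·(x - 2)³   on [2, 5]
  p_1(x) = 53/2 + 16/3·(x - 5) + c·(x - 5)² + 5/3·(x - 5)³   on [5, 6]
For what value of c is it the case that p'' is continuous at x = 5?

p_0''(x) = 10 - 6·(x - 2), so p_0''(5) = -8. On the right, p_1''(5) = 2c, so c = -4.

-4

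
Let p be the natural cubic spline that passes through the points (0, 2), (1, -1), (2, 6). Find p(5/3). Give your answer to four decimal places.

Let m_i = p''(x_i). Step sizes h_i = 1, 1; slopes of the chords Δ_i = (y_(i+1) - y_i)/h_i = -3, 7.
  1·m_0 + 4·m_1 + 1·m_2 = 6(Δ_1 - Δ_0) = 60
Natural end conditions: m_0 = m_2 = 0.
Hence m_0 = 0, m_1 = 15, m_2 = 0.
On [1, 2], p(t) = -1 + 2·(t - 1) + 15/2·(t - 1)² - 5/2·(t - 1)³.
With (t - 1) = 2/3: p(5/3) = 79/27.

2.9259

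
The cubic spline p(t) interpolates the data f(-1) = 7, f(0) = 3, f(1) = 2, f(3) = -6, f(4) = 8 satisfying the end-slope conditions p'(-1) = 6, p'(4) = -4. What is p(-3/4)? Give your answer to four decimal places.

7.4191

Let M_i = p''(x_i). Step sizes h_i = 1, 1, 2, 1; slopes of the chords Δ_i = (y_(i+1) - y_i)/h_i = -4, -1, -4, 14.
  1·M_0 + 4·M_1 + 1·M_2 = 6(Δ_1 - Δ_0) = 18
  1·M_1 + 6·M_2 + 2·M_3 = 6(Δ_2 - Δ_1) = -18
  2·M_2 + 6·M_3 + 1·M_4 = 6(Δ_3 - Δ_2) = 108
Clamped end conditions give two more equations: 2h_0·M_0 + h_0·M_1 = 6(Δ_0 - p'(-1)) = -60 and h_3·M_3 + 2h_3·M_4 = 6(p'(4) - Δ_3) = -108.
Hence M_0 = -2525/64, M_1 = 605/32, M_2 = -1163/64, M_3 = 577/16, M_4 = -2305/32.
On [-1, 0], p(t) = 7 + 6·(t + 1) - 2525/128·(t + 1)² + 1245/128·(t + 1)³.
With (t + 1) = 1/4: p(-3/4) = 60777/8192.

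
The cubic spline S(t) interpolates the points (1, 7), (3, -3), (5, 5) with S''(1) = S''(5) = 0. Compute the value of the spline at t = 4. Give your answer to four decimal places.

Write σ_i for S''(x_i). With h_i = 2, 2 and divided differences Δ_i = -5, 4, the continuity of S' gives the tridiagonal system
  2·σ_0 + 8·σ_1 + 2·σ_2 = 6(Δ_1 - Δ_0) = 54
Natural end conditions: σ_0 = σ_2 = 0.
Hence σ_0 = 0, σ_1 = 27/4, σ_2 = 0.
On [3, 5], S(t) = -3 - 1/2·(t - 3) + 27/8·(t - 3)² - 9/16·(t - 3)³.
With (t - 3) = 1: S(4) = -11/16.

-0.6875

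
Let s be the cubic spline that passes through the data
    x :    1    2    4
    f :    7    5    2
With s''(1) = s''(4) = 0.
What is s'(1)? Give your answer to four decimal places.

With σ_i denoting the second derivative at x_i, h_i = 1, 2, and Δ_i = (y_(i+1) − y_i)/h_i = -2, -3/2:
  1·σ_0 + 6·σ_1 + 2·σ_2 = 6(Δ_1 - Δ_0) = 3
Natural end conditions: σ_0 = σ_2 = 0.
Forward elimination and back-substitution give σ_0 = 0, σ_1 = 1/2, σ_2 = 0.
On [1, 2], s'(x) = b_0 + 2c_0·(x - 1) + 3d_0·(x - 1)² with b_0 = Δ_0 - h_0(2σ_0 + σ_1)/6 = -25/12, c_0 = σ_0/2 = 0, d_0 = (σ_1 - σ_0)/(6h_0) = 1/12. So s'(1) = -25/12.

-2.0833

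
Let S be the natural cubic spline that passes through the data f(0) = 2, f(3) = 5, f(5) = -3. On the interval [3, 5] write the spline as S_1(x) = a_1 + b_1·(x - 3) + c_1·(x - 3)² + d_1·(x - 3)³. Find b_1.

Put σ_i = S'' at the i-th knot. Here h = (3, 2) and Δ = (1, -4), so the interior equations h_(i-1)·σ_(i-1) + 2(h_(i-1)+h_i)·σ_i + h_i·σ_(i+1) = 6(Δ_i − Δ_(i-1)) read
  3·σ_0 + 10·σ_1 + 2·σ_2 = 6(Δ_1 - Δ_0) = -30
Natural end conditions: σ_0 = σ_2 = 0.
Solving the tridiagonal system: σ_0 = 0, σ_1 = -3, σ_2 = 0.
On [3, 5], with S_1(x) = a_1 + b_1·(x - 3) + c_1·(x - 3)² + d_1·(x - 3)³: c_1 = σ_1/2 = -3/2, d_1 = (σ_2 - σ_1)/(6h_1) = 1/4, b_1 = Δ_1 - h_1(2σ_1 + σ_2)/6 = -2.

-2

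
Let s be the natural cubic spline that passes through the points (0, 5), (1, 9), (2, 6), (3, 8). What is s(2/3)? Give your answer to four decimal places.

Let m_i = s''(x_i). Step sizes h_i = 1, 1, 1; slopes of the chords Δ_i = (y_(i+1) - y_i)/h_i = 4, -3, 2.
  1·m_0 + 4·m_1 + 1·m_2 = 6(Δ_1 - Δ_0) = -42
  1·m_1 + 4·m_2 + 1·m_3 = 6(Δ_2 - Δ_1) = 30
Natural end conditions: m_0 = m_3 = 0.
Hence m_0 = 0, m_1 = -66/5, m_2 = 54/5, m_3 = 0.
On [0, 1], s(x) = 5 + 31/5·x + 0·x² - 11/5·x³.
With x = 2/3: s(2/3) = 229/27.

8.4815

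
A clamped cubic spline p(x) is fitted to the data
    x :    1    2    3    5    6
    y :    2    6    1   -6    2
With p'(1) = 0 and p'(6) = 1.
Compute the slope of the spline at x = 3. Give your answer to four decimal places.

-8.4219

Put M_i = p'' at the i-th knot. Here h = (1, 1, 2, 1) and Δ = (4, -5, -7/2, 8), so the interior equations h_(i-1)·M_(i-1) + 2(h_(i-1)+h_i)·M_i + h_i·M_(i+1) = 6(Δ_i − Δ_(i-1)) read
  1·M_0 + 4·M_1 + 1·M_2 = 6(Δ_1 - Δ_0) = -54
  1·M_1 + 6·M_2 + 2·M_3 = 6(Δ_2 - Δ_1) = 9
  2·M_2 + 6·M_3 + 1·M_4 = 6(Δ_3 - Δ_2) = 69
Clamped end conditions give two more equations: 2h_0·M_0 + h_0·M_1 = 6(Δ_0 - p'(1)) = 24 and h_3·M_3 + 2h_3·M_4 = 6(p'(6) - Δ_3) = -42.
Solving the tridiagonal system: M_0 = 2725/128, M_1 = -1189/64, M_2 = -125/128, M_3 = 535/32, M_4 = -1879/64.
On [3, 5], p'(x) = b_2 + 2c_2·(x - 3) + 3d_2·(x - 3)² with b_2 = Δ_2 - h_2(2M_2 + M_3)/6 = -539/64, c_2 = M_2/2 = -125/256, d_2 = (M_3 - M_2)/(6h_2) = 755/512. So p'(3) = -539/64.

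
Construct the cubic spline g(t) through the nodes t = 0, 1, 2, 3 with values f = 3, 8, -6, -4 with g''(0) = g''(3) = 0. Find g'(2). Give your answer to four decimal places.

-9.0667

With M_i denoting the second derivative at x_i, h_i = 1, 1, 1, and Δ_i = (y_(i+1) − y_i)/h_i = 5, -14, 2:
  1·M_0 + 4·M_1 + 1·M_2 = 6(Δ_1 - Δ_0) = -114
  1·M_1 + 4·M_2 + 1·M_3 = 6(Δ_2 - Δ_1) = 96
Natural end conditions: M_0 = M_3 = 0.
Hence M_0 = 0, M_1 = -184/5, M_2 = 166/5, M_3 = 0.
On [2, 3], g'(t) = b_2 + 2c_2·(t - 2) + 3d_2·(t - 2)² with b_2 = Δ_2 - h_2(2M_2 + M_3)/6 = -136/15, c_2 = M_2/2 = 83/5, d_2 = (M_3 - M_2)/(6h_2) = -83/15. So g'(2) = -136/15.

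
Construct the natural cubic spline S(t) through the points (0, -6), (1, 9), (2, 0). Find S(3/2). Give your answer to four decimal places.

6.7500

Write M_i for S''(x_i). With h_i = 1, 1 and divided differences Δ_i = 15, -9, the continuity of S' gives the tridiagonal system
  1·M_0 + 4·M_1 + 1·M_2 = 6(Δ_1 - Δ_0) = -144
Natural end conditions: M_0 = M_2 = 0.
Solving the tridiagonal system: M_0 = 0, M_1 = -36, M_2 = 0.
On [1, 2], S(t) = 9 + 3·(t - 1) - 18·(t - 1)² + 6·(t - 1)³.
With (t - 1) = 1/2: S(3/2) = 27/4.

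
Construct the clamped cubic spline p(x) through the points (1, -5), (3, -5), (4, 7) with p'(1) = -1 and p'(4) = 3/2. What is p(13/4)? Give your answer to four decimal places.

Let m_i = p''(x_i). Step sizes h_i = 2, 1; slopes of the chords Δ_i = (y_(i+1) - y_i)/h_i = 0, 12.
  2·m_0 + 6·m_1 + 1·m_2 = 6(Δ_1 - Δ_0) = 72
Clamped end conditions give two more equations: 2h_0·m_0 + h_0·m_1 = 6(Δ_0 - p'(1)) = 6 and h_1·m_1 + 2h_1·m_2 = 6(p'(4) - Δ_1) = -63.
Hence m_0 = -29/3, m_1 = 67/3, m_2 = -128/3.
On [3, 4], p(x) = -5 + 35/3·(x - 3) + 67/6·(x - 3)² - 65/6·(x - 3)³.
With (x - 3) = 1/4: p(13/4) = -199/128.

-1.5547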